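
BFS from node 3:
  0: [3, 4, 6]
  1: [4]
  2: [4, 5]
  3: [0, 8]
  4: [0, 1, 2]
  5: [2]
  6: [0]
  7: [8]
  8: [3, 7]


Visit 3, enqueue [0, 8]
Visit 0, enqueue [4, 6]
Visit 8, enqueue [7]
Visit 4, enqueue [1, 2]
Visit 6, enqueue []
Visit 7, enqueue []
Visit 1, enqueue []
Visit 2, enqueue [5]
Visit 5, enqueue []

BFS order: [3, 0, 8, 4, 6, 7, 1, 2, 5]


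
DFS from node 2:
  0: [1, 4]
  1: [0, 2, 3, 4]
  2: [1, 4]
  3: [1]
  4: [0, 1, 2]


Visit 2, push [4, 1]
Visit 1, push [4, 3, 0]
Visit 0, push [4]
Visit 4, push []
Visit 3, push []

DFS order: [2, 1, 0, 4, 3]


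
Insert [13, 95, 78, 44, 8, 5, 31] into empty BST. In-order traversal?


Insert 13: root
Insert 95: R from 13
Insert 78: R from 13 -> L from 95
Insert 44: R from 13 -> L from 95 -> L from 78
Insert 8: L from 13
Insert 5: L from 13 -> L from 8
Insert 31: R from 13 -> L from 95 -> L from 78 -> L from 44

In-order: [5, 8, 13, 31, 44, 78, 95]


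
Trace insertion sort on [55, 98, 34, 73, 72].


Initial: [55, 98, 34, 73, 72]
Insert 98: [55, 98, 34, 73, 72]
Insert 34: [34, 55, 98, 73, 72]
Insert 73: [34, 55, 73, 98, 72]
Insert 72: [34, 55, 72, 73, 98]

Sorted: [34, 55, 72, 73, 98]


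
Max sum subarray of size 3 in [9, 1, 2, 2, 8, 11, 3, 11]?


[0:3]: 12
[1:4]: 5
[2:5]: 12
[3:6]: 21
[4:7]: 22
[5:8]: 25

Max: 25 at [5:8]


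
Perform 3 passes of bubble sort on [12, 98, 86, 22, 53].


Initial: [12, 98, 86, 22, 53]
Pass 1: [12, 86, 22, 53, 98] (3 swaps)
Pass 2: [12, 22, 53, 86, 98] (2 swaps)
Pass 3: [12, 22, 53, 86, 98] (0 swaps)

After 3 passes: [12, 22, 53, 86, 98]


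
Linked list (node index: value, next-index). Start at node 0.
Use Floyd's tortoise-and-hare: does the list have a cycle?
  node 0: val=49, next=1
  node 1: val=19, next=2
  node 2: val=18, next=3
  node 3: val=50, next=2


Floyd's tortoise (slow, +1) and hare (fast, +2):
  init: slow=0, fast=0
  step 1: slow=1, fast=2
  step 2: slow=2, fast=2
  slow == fast at node 2: cycle detected

Cycle: yes


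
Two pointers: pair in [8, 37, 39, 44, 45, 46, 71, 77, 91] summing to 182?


lo=0(8)+hi=8(91)=99
lo=1(37)+hi=8(91)=128
lo=2(39)+hi=8(91)=130
lo=3(44)+hi=8(91)=135
lo=4(45)+hi=8(91)=136
lo=5(46)+hi=8(91)=137
lo=6(71)+hi=8(91)=162
lo=7(77)+hi=8(91)=168

No pair found


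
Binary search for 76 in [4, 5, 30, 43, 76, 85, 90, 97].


Step 1: lo=0, hi=7, mid=3, val=43
Step 2: lo=4, hi=7, mid=5, val=85
Step 3: lo=4, hi=4, mid=4, val=76

Found at index 4


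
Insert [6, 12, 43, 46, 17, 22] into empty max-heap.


Insert 6: [6]
Insert 12: [12, 6]
Insert 43: [43, 6, 12]
Insert 46: [46, 43, 12, 6]
Insert 17: [46, 43, 12, 6, 17]
Insert 22: [46, 43, 22, 6, 17, 12]

Final heap: [46, 43, 22, 6, 17, 12]


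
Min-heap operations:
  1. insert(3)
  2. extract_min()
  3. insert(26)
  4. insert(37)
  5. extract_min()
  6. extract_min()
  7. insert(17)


insert(3) -> [3]
extract_min()->3, []
insert(26) -> [26]
insert(37) -> [26, 37]
extract_min()->26, [37]
extract_min()->37, []
insert(17) -> [17]

Final heap: [17]


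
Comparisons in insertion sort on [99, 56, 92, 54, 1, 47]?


Algorithm: insertion sort
Input: [99, 56, 92, 54, 1, 47]
Sorted: [1, 47, 54, 56, 92, 99]

15


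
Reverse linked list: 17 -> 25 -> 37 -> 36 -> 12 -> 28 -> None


Step 1: curr=17, set curr.next=prev(None) | reversed so far: 17
Step 2: curr=25, set curr.next=prev(17) | reversed so far: 25 -> 17
Step 3: curr=37, set curr.next=prev(25) | reversed so far: 37 -> 25 -> 17
Step 4: curr=36, set curr.next=prev(37) | reversed so far: 36 -> 37 -> 25 -> 17
Step 5: curr=12, set curr.next=prev(36) | reversed so far: 12 -> 36 -> 37 -> 25 -> 17
Step 6: curr=28, set curr.next=prev(12) | reversed so far: 28 -> 12 -> 36 -> 37 -> 25 -> 17

28 -> 12 -> 36 -> 37 -> 25 -> 17 -> None


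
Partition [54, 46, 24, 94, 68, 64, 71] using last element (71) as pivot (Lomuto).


Pivot: 71
  54 <= 71: advance i (no swap)
  46 <= 71: advance i (no swap)
  24 <= 71: advance i (no swap)
  68 <= 71: swap -> [54, 46, 24, 68, 94, 64, 71]
  64 <= 71: swap -> [54, 46, 24, 68, 64, 94, 71]
Place pivot at 5: [54, 46, 24, 68, 64, 71, 94]

Partitioned: [54, 46, 24, 68, 64, 71, 94]


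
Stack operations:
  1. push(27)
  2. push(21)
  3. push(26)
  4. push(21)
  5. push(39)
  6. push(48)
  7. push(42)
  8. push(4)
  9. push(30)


push(27) -> [27]
push(21) -> [27, 21]
push(26) -> [27, 21, 26]
push(21) -> [27, 21, 26, 21]
push(39) -> [27, 21, 26, 21, 39]
push(48) -> [27, 21, 26, 21, 39, 48]
push(42) -> [27, 21, 26, 21, 39, 48, 42]
push(4) -> [27, 21, 26, 21, 39, 48, 42, 4]
push(30) -> [27, 21, 26, 21, 39, 48, 42, 4, 30]

Final stack: [27, 21, 26, 21, 39, 48, 42, 4, 30]


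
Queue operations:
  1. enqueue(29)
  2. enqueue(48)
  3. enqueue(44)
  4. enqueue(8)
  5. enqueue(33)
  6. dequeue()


enqueue(29) -> [29]
enqueue(48) -> [29, 48]
enqueue(44) -> [29, 48, 44]
enqueue(8) -> [29, 48, 44, 8]
enqueue(33) -> [29, 48, 44, 8, 33]
dequeue()->29, [48, 44, 8, 33]

Final queue: [48, 44, 8, 33]


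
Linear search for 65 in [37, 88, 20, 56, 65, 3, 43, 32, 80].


i=0: 37!=65
i=1: 88!=65
i=2: 20!=65
i=3: 56!=65
i=4: 65==65 found!

Found at 4, 5 comps


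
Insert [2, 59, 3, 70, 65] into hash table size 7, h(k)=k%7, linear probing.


Insert 2: h=2 -> slot 2
Insert 59: h=3 -> slot 3
Insert 3: h=3, 1 probes -> slot 4
Insert 70: h=0 -> slot 0
Insert 65: h=2, 3 probes -> slot 5

Table: [70, None, 2, 59, 3, 65, None]


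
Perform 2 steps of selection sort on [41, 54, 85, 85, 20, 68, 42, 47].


Initial: [41, 54, 85, 85, 20, 68, 42, 47]
Step 1: min=20 at 4
  Swap: [20, 54, 85, 85, 41, 68, 42, 47]
Step 2: min=41 at 4
  Swap: [20, 41, 85, 85, 54, 68, 42, 47]

After 2 steps: [20, 41, 85, 85, 54, 68, 42, 47]


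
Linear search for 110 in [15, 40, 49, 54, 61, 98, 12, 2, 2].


i=0: 15!=110
i=1: 40!=110
i=2: 49!=110
i=3: 54!=110
i=4: 61!=110
i=5: 98!=110
i=6: 12!=110
i=7: 2!=110
i=8: 2!=110

Not found, 9 comps


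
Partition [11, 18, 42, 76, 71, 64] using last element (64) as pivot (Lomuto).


Pivot: 64
  11 <= 64: advance i (no swap)
  18 <= 64: advance i (no swap)
  42 <= 64: advance i (no swap)
Place pivot at 3: [11, 18, 42, 64, 71, 76]

Partitioned: [11, 18, 42, 64, 71, 76]


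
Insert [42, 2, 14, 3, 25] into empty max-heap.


Insert 42: [42]
Insert 2: [42, 2]
Insert 14: [42, 2, 14]
Insert 3: [42, 3, 14, 2]
Insert 25: [42, 25, 14, 2, 3]

Final heap: [42, 25, 14, 2, 3]


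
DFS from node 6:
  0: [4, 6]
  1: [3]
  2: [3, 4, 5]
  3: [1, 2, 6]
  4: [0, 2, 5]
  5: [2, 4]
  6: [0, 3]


Visit 6, push [3, 0]
Visit 0, push [4]
Visit 4, push [5, 2]
Visit 2, push [5, 3]
Visit 3, push [1]
Visit 1, push []
Visit 5, push []

DFS order: [6, 0, 4, 2, 3, 1, 5]


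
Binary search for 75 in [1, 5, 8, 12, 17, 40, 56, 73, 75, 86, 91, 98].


Step 1: lo=0, hi=11, mid=5, val=40
Step 2: lo=6, hi=11, mid=8, val=75

Found at index 8


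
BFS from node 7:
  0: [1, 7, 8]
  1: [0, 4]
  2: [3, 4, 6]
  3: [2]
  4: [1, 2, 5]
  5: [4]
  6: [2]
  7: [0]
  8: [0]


Visit 7, enqueue [0]
Visit 0, enqueue [1, 8]
Visit 1, enqueue [4]
Visit 8, enqueue []
Visit 4, enqueue [2, 5]
Visit 2, enqueue [3, 6]
Visit 5, enqueue []
Visit 3, enqueue []
Visit 6, enqueue []

BFS order: [7, 0, 1, 8, 4, 2, 5, 3, 6]


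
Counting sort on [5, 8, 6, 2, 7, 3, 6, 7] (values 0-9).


Input: [5, 8, 6, 2, 7, 3, 6, 7]
Counts: [0, 0, 1, 1, 0, 1, 2, 2, 1, 0]

Sorted: [2, 3, 5, 6, 6, 7, 7, 8]


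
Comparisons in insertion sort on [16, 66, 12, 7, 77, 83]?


Algorithm: insertion sort
Input: [16, 66, 12, 7, 77, 83]
Sorted: [7, 12, 16, 66, 77, 83]

8


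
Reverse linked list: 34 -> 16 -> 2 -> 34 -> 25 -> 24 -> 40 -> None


Step 1: curr=34, set curr.next=prev(None) | reversed so far: 34
Step 2: curr=16, set curr.next=prev(34) | reversed so far: 16 -> 34
Step 3: curr=2, set curr.next=prev(16) | reversed so far: 2 -> 16 -> 34
Step 4: curr=34, set curr.next=prev(2) | reversed so far: 34 -> 2 -> 16 -> 34
Step 5: curr=25, set curr.next=prev(34) | reversed so far: 25 -> 34 -> 2 -> 16 -> 34
Step 6: curr=24, set curr.next=prev(25) | reversed so far: 24 -> 25 -> 34 -> 2 -> 16 -> 34
Step 7: curr=40, set curr.next=prev(24) | reversed so far: 40 -> 24 -> 25 -> 34 -> 2 -> 16 -> 34

40 -> 24 -> 25 -> 34 -> 2 -> 16 -> 34 -> None


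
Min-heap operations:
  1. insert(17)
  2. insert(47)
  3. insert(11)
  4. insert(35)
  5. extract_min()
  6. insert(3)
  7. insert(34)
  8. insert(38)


insert(17) -> [17]
insert(47) -> [17, 47]
insert(11) -> [11, 47, 17]
insert(35) -> [11, 35, 17, 47]
extract_min()->11, [17, 35, 47]
insert(3) -> [3, 17, 47, 35]
insert(34) -> [3, 17, 47, 35, 34]
insert(38) -> [3, 17, 38, 35, 34, 47]

Final heap: [3, 17, 38, 35, 34, 47]


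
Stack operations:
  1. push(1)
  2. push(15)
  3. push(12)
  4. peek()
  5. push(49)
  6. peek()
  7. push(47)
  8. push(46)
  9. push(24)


push(1) -> [1]
push(15) -> [1, 15]
push(12) -> [1, 15, 12]
peek()->12
push(49) -> [1, 15, 12, 49]
peek()->49
push(47) -> [1, 15, 12, 49, 47]
push(46) -> [1, 15, 12, 49, 47, 46]
push(24) -> [1, 15, 12, 49, 47, 46, 24]

Final stack: [1, 15, 12, 49, 47, 46, 24]


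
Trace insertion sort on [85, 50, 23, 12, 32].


Initial: [85, 50, 23, 12, 32]
Insert 50: [50, 85, 23, 12, 32]
Insert 23: [23, 50, 85, 12, 32]
Insert 12: [12, 23, 50, 85, 32]
Insert 32: [12, 23, 32, 50, 85]

Sorted: [12, 23, 32, 50, 85]


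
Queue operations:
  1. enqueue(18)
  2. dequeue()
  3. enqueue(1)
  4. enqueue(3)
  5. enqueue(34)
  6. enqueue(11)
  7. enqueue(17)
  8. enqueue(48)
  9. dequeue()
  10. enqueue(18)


enqueue(18) -> [18]
dequeue()->18, []
enqueue(1) -> [1]
enqueue(3) -> [1, 3]
enqueue(34) -> [1, 3, 34]
enqueue(11) -> [1, 3, 34, 11]
enqueue(17) -> [1, 3, 34, 11, 17]
enqueue(48) -> [1, 3, 34, 11, 17, 48]
dequeue()->1, [3, 34, 11, 17, 48]
enqueue(18) -> [3, 34, 11, 17, 48, 18]

Final queue: [3, 34, 11, 17, 48, 18]


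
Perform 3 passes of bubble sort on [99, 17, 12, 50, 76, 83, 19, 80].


Initial: [99, 17, 12, 50, 76, 83, 19, 80]
Pass 1: [17, 12, 50, 76, 83, 19, 80, 99] (7 swaps)
Pass 2: [12, 17, 50, 76, 19, 80, 83, 99] (3 swaps)
Pass 3: [12, 17, 50, 19, 76, 80, 83, 99] (1 swaps)

After 3 passes: [12, 17, 50, 19, 76, 80, 83, 99]


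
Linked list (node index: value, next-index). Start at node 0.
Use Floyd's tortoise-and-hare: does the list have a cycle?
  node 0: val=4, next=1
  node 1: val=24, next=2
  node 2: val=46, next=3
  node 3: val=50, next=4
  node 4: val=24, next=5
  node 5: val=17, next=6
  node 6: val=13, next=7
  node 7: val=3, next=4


Floyd's tortoise (slow, +1) and hare (fast, +2):
  init: slow=0, fast=0
  step 1: slow=1, fast=2
  step 2: slow=2, fast=4
  step 3: slow=3, fast=6
  step 4: slow=4, fast=4
  slow == fast at node 4: cycle detected

Cycle: yes


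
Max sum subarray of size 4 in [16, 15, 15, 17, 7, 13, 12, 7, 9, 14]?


[0:4]: 63
[1:5]: 54
[2:6]: 52
[3:7]: 49
[4:8]: 39
[5:9]: 41
[6:10]: 42

Max: 63 at [0:4]


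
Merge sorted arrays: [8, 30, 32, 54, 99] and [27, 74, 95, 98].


Take 8 from A
Take 27 from B
Take 30 from A
Take 32 from A
Take 54 from A
Take 74 from B
Take 95 from B
Take 98 from B

Merged: [8, 27, 30, 32, 54, 74, 95, 98, 99]


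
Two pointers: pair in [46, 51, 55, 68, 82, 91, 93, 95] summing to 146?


lo=0(46)+hi=7(95)=141
lo=1(51)+hi=7(95)=146

Yes: 51+95=146


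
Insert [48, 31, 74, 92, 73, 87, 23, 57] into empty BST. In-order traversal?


Insert 48: root
Insert 31: L from 48
Insert 74: R from 48
Insert 92: R from 48 -> R from 74
Insert 73: R from 48 -> L from 74
Insert 87: R from 48 -> R from 74 -> L from 92
Insert 23: L from 48 -> L from 31
Insert 57: R from 48 -> L from 74 -> L from 73

In-order: [23, 31, 48, 57, 73, 74, 87, 92]


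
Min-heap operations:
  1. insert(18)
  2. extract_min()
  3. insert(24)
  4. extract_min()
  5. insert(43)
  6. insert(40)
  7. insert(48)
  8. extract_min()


insert(18) -> [18]
extract_min()->18, []
insert(24) -> [24]
extract_min()->24, []
insert(43) -> [43]
insert(40) -> [40, 43]
insert(48) -> [40, 43, 48]
extract_min()->40, [43, 48]

Final heap: [43, 48]


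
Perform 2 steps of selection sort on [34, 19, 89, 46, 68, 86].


Initial: [34, 19, 89, 46, 68, 86]
Step 1: min=19 at 1
  Swap: [19, 34, 89, 46, 68, 86]
Step 2: min=34 at 1
  Swap: [19, 34, 89, 46, 68, 86]

After 2 steps: [19, 34, 89, 46, 68, 86]


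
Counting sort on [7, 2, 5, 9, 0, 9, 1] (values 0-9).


Input: [7, 2, 5, 9, 0, 9, 1]
Counts: [1, 1, 1, 0, 0, 1, 0, 1, 0, 2]

Sorted: [0, 1, 2, 5, 7, 9, 9]


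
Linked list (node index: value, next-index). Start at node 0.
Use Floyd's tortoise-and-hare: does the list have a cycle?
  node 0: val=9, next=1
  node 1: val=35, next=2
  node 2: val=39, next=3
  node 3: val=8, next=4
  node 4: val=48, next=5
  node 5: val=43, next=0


Floyd's tortoise (slow, +1) and hare (fast, +2):
  init: slow=0, fast=0
  step 1: slow=1, fast=2
  step 2: slow=2, fast=4
  step 3: slow=3, fast=0
  step 4: slow=4, fast=2
  step 5: slow=5, fast=4
  step 6: slow=0, fast=0
  slow == fast at node 0: cycle detected

Cycle: yes


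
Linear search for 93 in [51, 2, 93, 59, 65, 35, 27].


i=0: 51!=93
i=1: 2!=93
i=2: 93==93 found!

Found at 2, 3 comps


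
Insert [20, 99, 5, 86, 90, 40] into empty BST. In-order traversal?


Insert 20: root
Insert 99: R from 20
Insert 5: L from 20
Insert 86: R from 20 -> L from 99
Insert 90: R from 20 -> L from 99 -> R from 86
Insert 40: R from 20 -> L from 99 -> L from 86

In-order: [5, 20, 40, 86, 90, 99]


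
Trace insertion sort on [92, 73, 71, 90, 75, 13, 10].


Initial: [92, 73, 71, 90, 75, 13, 10]
Insert 73: [73, 92, 71, 90, 75, 13, 10]
Insert 71: [71, 73, 92, 90, 75, 13, 10]
Insert 90: [71, 73, 90, 92, 75, 13, 10]
Insert 75: [71, 73, 75, 90, 92, 13, 10]
Insert 13: [13, 71, 73, 75, 90, 92, 10]
Insert 10: [10, 13, 71, 73, 75, 90, 92]

Sorted: [10, 13, 71, 73, 75, 90, 92]


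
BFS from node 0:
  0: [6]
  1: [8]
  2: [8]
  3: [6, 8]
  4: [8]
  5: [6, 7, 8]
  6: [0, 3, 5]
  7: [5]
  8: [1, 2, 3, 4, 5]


Visit 0, enqueue [6]
Visit 6, enqueue [3, 5]
Visit 3, enqueue [8]
Visit 5, enqueue [7]
Visit 8, enqueue [1, 2, 4]
Visit 7, enqueue []
Visit 1, enqueue []
Visit 2, enqueue []
Visit 4, enqueue []

BFS order: [0, 6, 3, 5, 8, 7, 1, 2, 4]


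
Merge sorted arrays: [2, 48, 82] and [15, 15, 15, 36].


Take 2 from A
Take 15 from B
Take 15 from B
Take 15 from B
Take 36 from B

Merged: [2, 15, 15, 15, 36, 48, 82]


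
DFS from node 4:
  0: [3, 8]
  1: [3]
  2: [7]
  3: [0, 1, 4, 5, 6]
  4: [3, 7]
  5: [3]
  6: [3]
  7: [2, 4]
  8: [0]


Visit 4, push [7, 3]
Visit 3, push [6, 5, 1, 0]
Visit 0, push [8]
Visit 8, push []
Visit 1, push []
Visit 5, push []
Visit 6, push []
Visit 7, push [2]
Visit 2, push []

DFS order: [4, 3, 0, 8, 1, 5, 6, 7, 2]


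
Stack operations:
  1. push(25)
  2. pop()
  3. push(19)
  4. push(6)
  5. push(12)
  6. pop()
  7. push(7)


push(25) -> [25]
pop()->25, []
push(19) -> [19]
push(6) -> [19, 6]
push(12) -> [19, 6, 12]
pop()->12, [19, 6]
push(7) -> [19, 6, 7]

Final stack: [19, 6, 7]


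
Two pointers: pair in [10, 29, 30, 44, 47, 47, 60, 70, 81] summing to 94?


lo=0(10)+hi=8(81)=91
lo=1(29)+hi=8(81)=110
lo=1(29)+hi=7(70)=99
lo=1(29)+hi=6(60)=89
lo=2(30)+hi=6(60)=90
lo=3(44)+hi=6(60)=104
lo=3(44)+hi=5(47)=91
lo=4(47)+hi=5(47)=94

Yes: 47+47=94


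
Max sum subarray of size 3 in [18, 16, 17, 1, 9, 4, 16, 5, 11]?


[0:3]: 51
[1:4]: 34
[2:5]: 27
[3:6]: 14
[4:7]: 29
[5:8]: 25
[6:9]: 32

Max: 51 at [0:3]


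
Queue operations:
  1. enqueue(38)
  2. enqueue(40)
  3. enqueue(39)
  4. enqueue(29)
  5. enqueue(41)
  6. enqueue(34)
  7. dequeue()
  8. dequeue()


enqueue(38) -> [38]
enqueue(40) -> [38, 40]
enqueue(39) -> [38, 40, 39]
enqueue(29) -> [38, 40, 39, 29]
enqueue(41) -> [38, 40, 39, 29, 41]
enqueue(34) -> [38, 40, 39, 29, 41, 34]
dequeue()->38, [40, 39, 29, 41, 34]
dequeue()->40, [39, 29, 41, 34]

Final queue: [39, 29, 41, 34]


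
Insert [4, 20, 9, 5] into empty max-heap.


Insert 4: [4]
Insert 20: [20, 4]
Insert 9: [20, 4, 9]
Insert 5: [20, 5, 9, 4]

Final heap: [20, 5, 9, 4]


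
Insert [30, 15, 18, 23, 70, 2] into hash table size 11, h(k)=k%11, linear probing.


Insert 30: h=8 -> slot 8
Insert 15: h=4 -> slot 4
Insert 18: h=7 -> slot 7
Insert 23: h=1 -> slot 1
Insert 70: h=4, 1 probes -> slot 5
Insert 2: h=2 -> slot 2

Table: [None, 23, 2, None, 15, 70, None, 18, 30, None, None]


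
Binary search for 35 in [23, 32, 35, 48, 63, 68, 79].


Step 1: lo=0, hi=6, mid=3, val=48
Step 2: lo=0, hi=2, mid=1, val=32
Step 3: lo=2, hi=2, mid=2, val=35

Found at index 2


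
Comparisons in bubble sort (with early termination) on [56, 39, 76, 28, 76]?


Algorithm: bubble sort (with early termination)
Input: [56, 39, 76, 28, 76]
Sorted: [28, 39, 56, 76, 76]

10


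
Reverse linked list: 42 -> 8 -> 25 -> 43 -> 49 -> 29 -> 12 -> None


Step 1: curr=42, set curr.next=prev(None) | reversed so far: 42
Step 2: curr=8, set curr.next=prev(42) | reversed so far: 8 -> 42
Step 3: curr=25, set curr.next=prev(8) | reversed so far: 25 -> 8 -> 42
Step 4: curr=43, set curr.next=prev(25) | reversed so far: 43 -> 25 -> 8 -> 42
Step 5: curr=49, set curr.next=prev(43) | reversed so far: 49 -> 43 -> 25 -> 8 -> 42
Step 6: curr=29, set curr.next=prev(49) | reversed so far: 29 -> 49 -> 43 -> 25 -> 8 -> 42
Step 7: curr=12, set curr.next=prev(29) | reversed so far: 12 -> 29 -> 49 -> 43 -> 25 -> 8 -> 42

12 -> 29 -> 49 -> 43 -> 25 -> 8 -> 42 -> None


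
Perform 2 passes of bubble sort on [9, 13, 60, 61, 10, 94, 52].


Initial: [9, 13, 60, 61, 10, 94, 52]
Pass 1: [9, 13, 60, 10, 61, 52, 94] (2 swaps)
Pass 2: [9, 13, 10, 60, 52, 61, 94] (2 swaps)

After 2 passes: [9, 13, 10, 60, 52, 61, 94]


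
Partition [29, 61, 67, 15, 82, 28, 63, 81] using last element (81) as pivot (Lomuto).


Pivot: 81
  29 <= 81: advance i (no swap)
  61 <= 81: advance i (no swap)
  67 <= 81: advance i (no swap)
  15 <= 81: advance i (no swap)
  28 <= 81: swap -> [29, 61, 67, 15, 28, 82, 63, 81]
  63 <= 81: swap -> [29, 61, 67, 15, 28, 63, 82, 81]
Place pivot at 6: [29, 61, 67, 15, 28, 63, 81, 82]

Partitioned: [29, 61, 67, 15, 28, 63, 81, 82]


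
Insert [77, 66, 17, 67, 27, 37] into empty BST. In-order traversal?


Insert 77: root
Insert 66: L from 77
Insert 17: L from 77 -> L from 66
Insert 67: L from 77 -> R from 66
Insert 27: L from 77 -> L from 66 -> R from 17
Insert 37: L from 77 -> L from 66 -> R from 17 -> R from 27

In-order: [17, 27, 37, 66, 67, 77]


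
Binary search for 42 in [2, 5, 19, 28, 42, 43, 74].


Step 1: lo=0, hi=6, mid=3, val=28
Step 2: lo=4, hi=6, mid=5, val=43
Step 3: lo=4, hi=4, mid=4, val=42

Found at index 4


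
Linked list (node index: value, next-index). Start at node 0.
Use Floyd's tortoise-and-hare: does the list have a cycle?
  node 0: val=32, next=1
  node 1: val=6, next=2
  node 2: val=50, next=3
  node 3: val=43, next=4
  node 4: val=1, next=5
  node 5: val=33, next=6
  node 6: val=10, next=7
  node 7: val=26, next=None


Floyd's tortoise (slow, +1) and hare (fast, +2):
  init: slow=0, fast=0
  step 1: slow=1, fast=2
  step 2: slow=2, fast=4
  step 3: slow=3, fast=6
  step 4: fast 6->7->None, no cycle

Cycle: no


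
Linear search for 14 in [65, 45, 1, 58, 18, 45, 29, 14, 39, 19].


i=0: 65!=14
i=1: 45!=14
i=2: 1!=14
i=3: 58!=14
i=4: 18!=14
i=5: 45!=14
i=6: 29!=14
i=7: 14==14 found!

Found at 7, 8 comps


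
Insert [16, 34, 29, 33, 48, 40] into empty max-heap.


Insert 16: [16]
Insert 34: [34, 16]
Insert 29: [34, 16, 29]
Insert 33: [34, 33, 29, 16]
Insert 48: [48, 34, 29, 16, 33]
Insert 40: [48, 34, 40, 16, 33, 29]

Final heap: [48, 34, 40, 16, 33, 29]


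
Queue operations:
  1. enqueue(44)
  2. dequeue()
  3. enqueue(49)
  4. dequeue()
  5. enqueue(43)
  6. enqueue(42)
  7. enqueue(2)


enqueue(44) -> [44]
dequeue()->44, []
enqueue(49) -> [49]
dequeue()->49, []
enqueue(43) -> [43]
enqueue(42) -> [43, 42]
enqueue(2) -> [43, 42, 2]

Final queue: [43, 42, 2]


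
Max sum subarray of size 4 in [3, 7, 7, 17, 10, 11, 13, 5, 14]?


[0:4]: 34
[1:5]: 41
[2:6]: 45
[3:7]: 51
[4:8]: 39
[5:9]: 43

Max: 51 at [3:7]


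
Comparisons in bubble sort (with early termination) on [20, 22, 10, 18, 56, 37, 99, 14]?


Algorithm: bubble sort (with early termination)
Input: [20, 22, 10, 18, 56, 37, 99, 14]
Sorted: [10, 14, 18, 20, 22, 37, 56, 99]

28


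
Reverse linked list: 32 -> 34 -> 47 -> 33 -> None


Step 1: curr=32, set curr.next=prev(None) | reversed so far: 32
Step 2: curr=34, set curr.next=prev(32) | reversed so far: 34 -> 32
Step 3: curr=47, set curr.next=prev(34) | reversed so far: 47 -> 34 -> 32
Step 4: curr=33, set curr.next=prev(47) | reversed so far: 33 -> 47 -> 34 -> 32

33 -> 47 -> 34 -> 32 -> None


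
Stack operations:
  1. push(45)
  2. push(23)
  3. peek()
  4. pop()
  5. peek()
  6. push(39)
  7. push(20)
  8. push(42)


push(45) -> [45]
push(23) -> [45, 23]
peek()->23
pop()->23, [45]
peek()->45
push(39) -> [45, 39]
push(20) -> [45, 39, 20]
push(42) -> [45, 39, 20, 42]

Final stack: [45, 39, 20, 42]


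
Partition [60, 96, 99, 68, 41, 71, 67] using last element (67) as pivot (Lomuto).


Pivot: 67
  60 <= 67: advance i (no swap)
  41 <= 67: swap -> [60, 41, 99, 68, 96, 71, 67]
Place pivot at 2: [60, 41, 67, 68, 96, 71, 99]

Partitioned: [60, 41, 67, 68, 96, 71, 99]


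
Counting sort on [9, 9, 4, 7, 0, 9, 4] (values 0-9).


Input: [9, 9, 4, 7, 0, 9, 4]
Counts: [1, 0, 0, 0, 2, 0, 0, 1, 0, 3]

Sorted: [0, 4, 4, 7, 9, 9, 9]


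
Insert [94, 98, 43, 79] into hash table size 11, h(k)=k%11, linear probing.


Insert 94: h=6 -> slot 6
Insert 98: h=10 -> slot 10
Insert 43: h=10, 1 probes -> slot 0
Insert 79: h=2 -> slot 2

Table: [43, None, 79, None, None, None, 94, None, None, None, 98]


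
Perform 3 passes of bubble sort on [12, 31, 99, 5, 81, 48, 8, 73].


Initial: [12, 31, 99, 5, 81, 48, 8, 73]
Pass 1: [12, 31, 5, 81, 48, 8, 73, 99] (5 swaps)
Pass 2: [12, 5, 31, 48, 8, 73, 81, 99] (4 swaps)
Pass 3: [5, 12, 31, 8, 48, 73, 81, 99] (2 swaps)

After 3 passes: [5, 12, 31, 8, 48, 73, 81, 99]


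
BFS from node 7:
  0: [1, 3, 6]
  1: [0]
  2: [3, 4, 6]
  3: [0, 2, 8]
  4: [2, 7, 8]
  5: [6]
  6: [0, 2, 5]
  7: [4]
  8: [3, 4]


Visit 7, enqueue [4]
Visit 4, enqueue [2, 8]
Visit 2, enqueue [3, 6]
Visit 8, enqueue []
Visit 3, enqueue [0]
Visit 6, enqueue [5]
Visit 0, enqueue [1]
Visit 5, enqueue []
Visit 1, enqueue []

BFS order: [7, 4, 2, 8, 3, 6, 0, 5, 1]


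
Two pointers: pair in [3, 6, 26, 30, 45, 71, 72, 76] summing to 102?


lo=0(3)+hi=7(76)=79
lo=1(6)+hi=7(76)=82
lo=2(26)+hi=7(76)=102

Yes: 26+76=102


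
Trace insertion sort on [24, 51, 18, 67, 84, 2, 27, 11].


Initial: [24, 51, 18, 67, 84, 2, 27, 11]
Insert 51: [24, 51, 18, 67, 84, 2, 27, 11]
Insert 18: [18, 24, 51, 67, 84, 2, 27, 11]
Insert 67: [18, 24, 51, 67, 84, 2, 27, 11]
Insert 84: [18, 24, 51, 67, 84, 2, 27, 11]
Insert 2: [2, 18, 24, 51, 67, 84, 27, 11]
Insert 27: [2, 18, 24, 27, 51, 67, 84, 11]
Insert 11: [2, 11, 18, 24, 27, 51, 67, 84]

Sorted: [2, 11, 18, 24, 27, 51, 67, 84]


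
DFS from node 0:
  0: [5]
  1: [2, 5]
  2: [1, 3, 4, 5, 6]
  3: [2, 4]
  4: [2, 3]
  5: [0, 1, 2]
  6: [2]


Visit 0, push [5]
Visit 5, push [2, 1]
Visit 1, push [2]
Visit 2, push [6, 4, 3]
Visit 3, push [4]
Visit 4, push []
Visit 6, push []

DFS order: [0, 5, 1, 2, 3, 4, 6]


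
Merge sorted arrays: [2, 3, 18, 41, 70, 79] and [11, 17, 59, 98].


Take 2 from A
Take 3 from A
Take 11 from B
Take 17 from B
Take 18 from A
Take 41 from A
Take 59 from B
Take 70 from A
Take 79 from A

Merged: [2, 3, 11, 17, 18, 41, 59, 70, 79, 98]


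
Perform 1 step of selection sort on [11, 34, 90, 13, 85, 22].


Initial: [11, 34, 90, 13, 85, 22]
Step 1: min=11 at 0
  Swap: [11, 34, 90, 13, 85, 22]

After 1 step: [11, 34, 90, 13, 85, 22]


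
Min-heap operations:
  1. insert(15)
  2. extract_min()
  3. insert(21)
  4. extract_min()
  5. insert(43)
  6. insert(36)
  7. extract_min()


insert(15) -> [15]
extract_min()->15, []
insert(21) -> [21]
extract_min()->21, []
insert(43) -> [43]
insert(36) -> [36, 43]
extract_min()->36, [43]

Final heap: [43]


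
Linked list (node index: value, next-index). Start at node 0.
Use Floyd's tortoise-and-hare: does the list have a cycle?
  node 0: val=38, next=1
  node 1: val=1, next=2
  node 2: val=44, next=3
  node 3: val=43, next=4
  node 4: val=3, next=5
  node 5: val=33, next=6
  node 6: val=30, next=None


Floyd's tortoise (slow, +1) and hare (fast, +2):
  init: slow=0, fast=0
  step 1: slow=1, fast=2
  step 2: slow=2, fast=4
  step 3: slow=3, fast=6
  step 4: fast -> None, no cycle

Cycle: no


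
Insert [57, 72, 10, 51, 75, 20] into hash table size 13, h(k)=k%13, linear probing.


Insert 57: h=5 -> slot 5
Insert 72: h=7 -> slot 7
Insert 10: h=10 -> slot 10
Insert 51: h=12 -> slot 12
Insert 75: h=10, 1 probes -> slot 11
Insert 20: h=7, 1 probes -> slot 8

Table: [None, None, None, None, None, 57, None, 72, 20, None, 10, 75, 51]


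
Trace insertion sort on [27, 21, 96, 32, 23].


Initial: [27, 21, 96, 32, 23]
Insert 21: [21, 27, 96, 32, 23]
Insert 96: [21, 27, 96, 32, 23]
Insert 32: [21, 27, 32, 96, 23]
Insert 23: [21, 23, 27, 32, 96]

Sorted: [21, 23, 27, 32, 96]


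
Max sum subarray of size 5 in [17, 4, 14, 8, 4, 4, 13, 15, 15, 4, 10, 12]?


[0:5]: 47
[1:6]: 34
[2:7]: 43
[3:8]: 44
[4:9]: 51
[5:10]: 51
[6:11]: 57
[7:12]: 56

Max: 57 at [6:11]


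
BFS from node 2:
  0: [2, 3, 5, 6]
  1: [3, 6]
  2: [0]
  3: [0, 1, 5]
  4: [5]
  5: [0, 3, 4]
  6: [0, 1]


Visit 2, enqueue [0]
Visit 0, enqueue [3, 5, 6]
Visit 3, enqueue [1]
Visit 5, enqueue [4]
Visit 6, enqueue []
Visit 1, enqueue []
Visit 4, enqueue []

BFS order: [2, 0, 3, 5, 6, 1, 4]


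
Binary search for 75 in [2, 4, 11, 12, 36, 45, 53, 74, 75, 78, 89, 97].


Step 1: lo=0, hi=11, mid=5, val=45
Step 2: lo=6, hi=11, mid=8, val=75

Found at index 8


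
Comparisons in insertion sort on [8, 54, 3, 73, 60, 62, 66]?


Algorithm: insertion sort
Input: [8, 54, 3, 73, 60, 62, 66]
Sorted: [3, 8, 54, 60, 62, 66, 73]

10


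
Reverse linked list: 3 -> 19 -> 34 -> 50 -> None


Step 1: curr=3, set curr.next=prev(None) | reversed so far: 3
Step 2: curr=19, set curr.next=prev(3) | reversed so far: 19 -> 3
Step 3: curr=34, set curr.next=prev(19) | reversed so far: 34 -> 19 -> 3
Step 4: curr=50, set curr.next=prev(34) | reversed so far: 50 -> 34 -> 19 -> 3

50 -> 34 -> 19 -> 3 -> None


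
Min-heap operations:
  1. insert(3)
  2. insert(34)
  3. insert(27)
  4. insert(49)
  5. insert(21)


insert(3) -> [3]
insert(34) -> [3, 34]
insert(27) -> [3, 34, 27]
insert(49) -> [3, 34, 27, 49]
insert(21) -> [3, 21, 27, 49, 34]

Final heap: [3, 21, 27, 49, 34]


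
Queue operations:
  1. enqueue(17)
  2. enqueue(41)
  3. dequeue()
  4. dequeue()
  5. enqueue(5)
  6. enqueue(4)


enqueue(17) -> [17]
enqueue(41) -> [17, 41]
dequeue()->17, [41]
dequeue()->41, []
enqueue(5) -> [5]
enqueue(4) -> [5, 4]

Final queue: [5, 4]


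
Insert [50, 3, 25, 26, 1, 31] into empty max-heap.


Insert 50: [50]
Insert 3: [50, 3]
Insert 25: [50, 3, 25]
Insert 26: [50, 26, 25, 3]
Insert 1: [50, 26, 25, 3, 1]
Insert 31: [50, 26, 31, 3, 1, 25]

Final heap: [50, 26, 31, 3, 1, 25]


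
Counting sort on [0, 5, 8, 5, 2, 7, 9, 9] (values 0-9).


Input: [0, 5, 8, 5, 2, 7, 9, 9]
Counts: [1, 0, 1, 0, 0, 2, 0, 1, 1, 2]

Sorted: [0, 2, 5, 5, 7, 8, 9, 9]


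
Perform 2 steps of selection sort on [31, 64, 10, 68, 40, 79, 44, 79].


Initial: [31, 64, 10, 68, 40, 79, 44, 79]
Step 1: min=10 at 2
  Swap: [10, 64, 31, 68, 40, 79, 44, 79]
Step 2: min=31 at 2
  Swap: [10, 31, 64, 68, 40, 79, 44, 79]

After 2 steps: [10, 31, 64, 68, 40, 79, 44, 79]


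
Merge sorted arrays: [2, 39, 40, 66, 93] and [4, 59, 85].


Take 2 from A
Take 4 from B
Take 39 from A
Take 40 from A
Take 59 from B
Take 66 from A
Take 85 from B

Merged: [2, 4, 39, 40, 59, 66, 85, 93]


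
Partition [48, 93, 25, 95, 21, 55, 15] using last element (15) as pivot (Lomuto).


Pivot: 15
Place pivot at 0: [15, 93, 25, 95, 21, 55, 48]

Partitioned: [15, 93, 25, 95, 21, 55, 48]


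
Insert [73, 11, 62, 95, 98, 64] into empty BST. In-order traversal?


Insert 73: root
Insert 11: L from 73
Insert 62: L from 73 -> R from 11
Insert 95: R from 73
Insert 98: R from 73 -> R from 95
Insert 64: L from 73 -> R from 11 -> R from 62

In-order: [11, 62, 64, 73, 95, 98]


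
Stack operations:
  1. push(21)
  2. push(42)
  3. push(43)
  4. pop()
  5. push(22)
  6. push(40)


push(21) -> [21]
push(42) -> [21, 42]
push(43) -> [21, 42, 43]
pop()->43, [21, 42]
push(22) -> [21, 42, 22]
push(40) -> [21, 42, 22, 40]

Final stack: [21, 42, 22, 40]


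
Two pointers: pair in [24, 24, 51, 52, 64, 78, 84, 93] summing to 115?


lo=0(24)+hi=7(93)=117
lo=0(24)+hi=6(84)=108
lo=1(24)+hi=6(84)=108
lo=2(51)+hi=6(84)=135
lo=2(51)+hi=5(78)=129
lo=2(51)+hi=4(64)=115

Yes: 51+64=115


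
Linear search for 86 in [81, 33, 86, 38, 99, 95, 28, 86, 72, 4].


i=0: 81!=86
i=1: 33!=86
i=2: 86==86 found!

Found at 2, 3 comps


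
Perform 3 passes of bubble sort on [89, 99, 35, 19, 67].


Initial: [89, 99, 35, 19, 67]
Pass 1: [89, 35, 19, 67, 99] (3 swaps)
Pass 2: [35, 19, 67, 89, 99] (3 swaps)
Pass 3: [19, 35, 67, 89, 99] (1 swaps)

After 3 passes: [19, 35, 67, 89, 99]


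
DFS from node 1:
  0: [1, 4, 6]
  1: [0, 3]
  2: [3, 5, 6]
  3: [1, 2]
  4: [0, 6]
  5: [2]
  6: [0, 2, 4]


Visit 1, push [3, 0]
Visit 0, push [6, 4]
Visit 4, push [6]
Visit 6, push [2]
Visit 2, push [5, 3]
Visit 3, push []
Visit 5, push []

DFS order: [1, 0, 4, 6, 2, 3, 5]


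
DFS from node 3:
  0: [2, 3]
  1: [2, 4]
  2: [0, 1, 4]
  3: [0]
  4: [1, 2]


Visit 3, push [0]
Visit 0, push [2]
Visit 2, push [4, 1]
Visit 1, push [4]
Visit 4, push []

DFS order: [3, 0, 2, 1, 4]


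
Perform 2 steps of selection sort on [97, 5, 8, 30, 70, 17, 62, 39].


Initial: [97, 5, 8, 30, 70, 17, 62, 39]
Step 1: min=5 at 1
  Swap: [5, 97, 8, 30, 70, 17, 62, 39]
Step 2: min=8 at 2
  Swap: [5, 8, 97, 30, 70, 17, 62, 39]

After 2 steps: [5, 8, 97, 30, 70, 17, 62, 39]


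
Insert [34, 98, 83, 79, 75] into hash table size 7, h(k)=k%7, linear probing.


Insert 34: h=6 -> slot 6
Insert 98: h=0 -> slot 0
Insert 83: h=6, 2 probes -> slot 1
Insert 79: h=2 -> slot 2
Insert 75: h=5 -> slot 5

Table: [98, 83, 79, None, None, 75, 34]


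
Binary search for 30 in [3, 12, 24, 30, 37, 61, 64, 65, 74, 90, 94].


Step 1: lo=0, hi=10, mid=5, val=61
Step 2: lo=0, hi=4, mid=2, val=24
Step 3: lo=3, hi=4, mid=3, val=30

Found at index 3


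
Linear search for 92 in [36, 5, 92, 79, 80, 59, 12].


i=0: 36!=92
i=1: 5!=92
i=2: 92==92 found!

Found at 2, 3 comps


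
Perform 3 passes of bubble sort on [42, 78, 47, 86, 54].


Initial: [42, 78, 47, 86, 54]
Pass 1: [42, 47, 78, 54, 86] (2 swaps)
Pass 2: [42, 47, 54, 78, 86] (1 swaps)
Pass 3: [42, 47, 54, 78, 86] (0 swaps)

After 3 passes: [42, 47, 54, 78, 86]


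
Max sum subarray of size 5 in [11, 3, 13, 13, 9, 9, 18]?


[0:5]: 49
[1:6]: 47
[2:7]: 62

Max: 62 at [2:7]


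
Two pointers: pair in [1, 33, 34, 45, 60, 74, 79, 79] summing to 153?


lo=0(1)+hi=7(79)=80
lo=1(33)+hi=7(79)=112
lo=2(34)+hi=7(79)=113
lo=3(45)+hi=7(79)=124
lo=4(60)+hi=7(79)=139
lo=5(74)+hi=7(79)=153

Yes: 74+79=153


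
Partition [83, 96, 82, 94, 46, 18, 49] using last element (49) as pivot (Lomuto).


Pivot: 49
  46 <= 49: swap -> [46, 96, 82, 94, 83, 18, 49]
  18 <= 49: swap -> [46, 18, 82, 94, 83, 96, 49]
Place pivot at 2: [46, 18, 49, 94, 83, 96, 82]

Partitioned: [46, 18, 49, 94, 83, 96, 82]


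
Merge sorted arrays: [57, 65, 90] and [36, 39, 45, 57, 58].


Take 36 from B
Take 39 from B
Take 45 from B
Take 57 from A
Take 57 from B
Take 58 from B

Merged: [36, 39, 45, 57, 57, 58, 65, 90]


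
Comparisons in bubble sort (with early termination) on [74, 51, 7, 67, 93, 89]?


Algorithm: bubble sort (with early termination)
Input: [74, 51, 7, 67, 93, 89]
Sorted: [7, 51, 67, 74, 89, 93]

12


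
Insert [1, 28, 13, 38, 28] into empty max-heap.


Insert 1: [1]
Insert 28: [28, 1]
Insert 13: [28, 1, 13]
Insert 38: [38, 28, 13, 1]
Insert 28: [38, 28, 13, 1, 28]

Final heap: [38, 28, 13, 1, 28]


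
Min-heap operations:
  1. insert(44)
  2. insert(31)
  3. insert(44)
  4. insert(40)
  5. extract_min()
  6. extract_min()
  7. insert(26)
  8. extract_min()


insert(44) -> [44]
insert(31) -> [31, 44]
insert(44) -> [31, 44, 44]
insert(40) -> [31, 40, 44, 44]
extract_min()->31, [40, 44, 44]
extract_min()->40, [44, 44]
insert(26) -> [26, 44, 44]
extract_min()->26, [44, 44]

Final heap: [44, 44]


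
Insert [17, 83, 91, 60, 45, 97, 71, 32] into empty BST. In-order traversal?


Insert 17: root
Insert 83: R from 17
Insert 91: R from 17 -> R from 83
Insert 60: R from 17 -> L from 83
Insert 45: R from 17 -> L from 83 -> L from 60
Insert 97: R from 17 -> R from 83 -> R from 91
Insert 71: R from 17 -> L from 83 -> R from 60
Insert 32: R from 17 -> L from 83 -> L from 60 -> L from 45

In-order: [17, 32, 45, 60, 71, 83, 91, 97]


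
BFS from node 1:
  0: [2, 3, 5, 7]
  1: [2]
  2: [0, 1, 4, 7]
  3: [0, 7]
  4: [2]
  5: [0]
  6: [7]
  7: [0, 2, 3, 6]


Visit 1, enqueue [2]
Visit 2, enqueue [0, 4, 7]
Visit 0, enqueue [3, 5]
Visit 4, enqueue []
Visit 7, enqueue [6]
Visit 3, enqueue []
Visit 5, enqueue []
Visit 6, enqueue []

BFS order: [1, 2, 0, 4, 7, 3, 5, 6]


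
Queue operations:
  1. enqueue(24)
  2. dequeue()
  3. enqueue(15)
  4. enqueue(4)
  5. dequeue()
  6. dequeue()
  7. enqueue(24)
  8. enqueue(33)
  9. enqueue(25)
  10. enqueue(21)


enqueue(24) -> [24]
dequeue()->24, []
enqueue(15) -> [15]
enqueue(4) -> [15, 4]
dequeue()->15, [4]
dequeue()->4, []
enqueue(24) -> [24]
enqueue(33) -> [24, 33]
enqueue(25) -> [24, 33, 25]
enqueue(21) -> [24, 33, 25, 21]

Final queue: [24, 33, 25, 21]


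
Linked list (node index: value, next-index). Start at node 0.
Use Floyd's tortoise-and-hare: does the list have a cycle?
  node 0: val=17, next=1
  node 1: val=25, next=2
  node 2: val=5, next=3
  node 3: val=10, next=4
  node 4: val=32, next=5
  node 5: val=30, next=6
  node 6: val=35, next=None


Floyd's tortoise (slow, +1) and hare (fast, +2):
  init: slow=0, fast=0
  step 1: slow=1, fast=2
  step 2: slow=2, fast=4
  step 3: slow=3, fast=6
  step 4: fast -> None, no cycle

Cycle: no


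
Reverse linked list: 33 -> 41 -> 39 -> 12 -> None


Step 1: curr=33, set curr.next=prev(None) | reversed so far: 33
Step 2: curr=41, set curr.next=prev(33) | reversed so far: 41 -> 33
Step 3: curr=39, set curr.next=prev(41) | reversed so far: 39 -> 41 -> 33
Step 4: curr=12, set curr.next=prev(39) | reversed so far: 12 -> 39 -> 41 -> 33

12 -> 39 -> 41 -> 33 -> None


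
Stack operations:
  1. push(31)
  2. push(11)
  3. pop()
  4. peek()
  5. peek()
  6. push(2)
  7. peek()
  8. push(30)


push(31) -> [31]
push(11) -> [31, 11]
pop()->11, [31]
peek()->31
peek()->31
push(2) -> [31, 2]
peek()->2
push(30) -> [31, 2, 30]

Final stack: [31, 2, 30]


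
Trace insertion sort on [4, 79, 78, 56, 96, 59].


Initial: [4, 79, 78, 56, 96, 59]
Insert 79: [4, 79, 78, 56, 96, 59]
Insert 78: [4, 78, 79, 56, 96, 59]
Insert 56: [4, 56, 78, 79, 96, 59]
Insert 96: [4, 56, 78, 79, 96, 59]
Insert 59: [4, 56, 59, 78, 79, 96]

Sorted: [4, 56, 59, 78, 79, 96]


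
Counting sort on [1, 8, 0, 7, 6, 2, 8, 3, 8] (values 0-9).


Input: [1, 8, 0, 7, 6, 2, 8, 3, 8]
Counts: [1, 1, 1, 1, 0, 0, 1, 1, 3, 0]

Sorted: [0, 1, 2, 3, 6, 7, 8, 8, 8]


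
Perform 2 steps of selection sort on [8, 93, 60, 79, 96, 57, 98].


Initial: [8, 93, 60, 79, 96, 57, 98]
Step 1: min=8 at 0
  Swap: [8, 93, 60, 79, 96, 57, 98]
Step 2: min=57 at 5
  Swap: [8, 57, 60, 79, 96, 93, 98]

After 2 steps: [8, 57, 60, 79, 96, 93, 98]


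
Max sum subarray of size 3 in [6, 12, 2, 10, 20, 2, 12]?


[0:3]: 20
[1:4]: 24
[2:5]: 32
[3:6]: 32
[4:7]: 34

Max: 34 at [4:7]


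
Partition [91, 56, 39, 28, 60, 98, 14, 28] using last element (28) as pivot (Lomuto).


Pivot: 28
  28 <= 28: swap -> [28, 56, 39, 91, 60, 98, 14, 28]
  14 <= 28: swap -> [28, 14, 39, 91, 60, 98, 56, 28]
Place pivot at 2: [28, 14, 28, 91, 60, 98, 56, 39]

Partitioned: [28, 14, 28, 91, 60, 98, 56, 39]


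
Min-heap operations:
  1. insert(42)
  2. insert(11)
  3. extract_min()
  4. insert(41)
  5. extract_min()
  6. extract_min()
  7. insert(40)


insert(42) -> [42]
insert(11) -> [11, 42]
extract_min()->11, [42]
insert(41) -> [41, 42]
extract_min()->41, [42]
extract_min()->42, []
insert(40) -> [40]

Final heap: [40]


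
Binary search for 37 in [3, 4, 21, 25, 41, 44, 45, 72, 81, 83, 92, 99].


Step 1: lo=0, hi=11, mid=5, val=44
Step 2: lo=0, hi=4, mid=2, val=21
Step 3: lo=3, hi=4, mid=3, val=25
Step 4: lo=4, hi=4, mid=4, val=41

Not found


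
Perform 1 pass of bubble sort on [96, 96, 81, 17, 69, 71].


Initial: [96, 96, 81, 17, 69, 71]
Pass 1: [96, 81, 17, 69, 71, 96] (4 swaps)

After 1 pass: [96, 81, 17, 69, 71, 96]


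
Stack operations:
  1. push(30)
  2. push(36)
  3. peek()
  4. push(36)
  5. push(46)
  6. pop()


push(30) -> [30]
push(36) -> [30, 36]
peek()->36
push(36) -> [30, 36, 36]
push(46) -> [30, 36, 36, 46]
pop()->46, [30, 36, 36]

Final stack: [30, 36, 36]


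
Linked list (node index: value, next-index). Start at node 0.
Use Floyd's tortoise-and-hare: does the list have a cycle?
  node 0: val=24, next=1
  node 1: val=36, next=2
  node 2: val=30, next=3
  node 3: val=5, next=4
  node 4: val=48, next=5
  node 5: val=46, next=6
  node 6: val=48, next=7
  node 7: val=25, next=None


Floyd's tortoise (slow, +1) and hare (fast, +2):
  init: slow=0, fast=0
  step 1: slow=1, fast=2
  step 2: slow=2, fast=4
  step 3: slow=3, fast=6
  step 4: fast 6->7->None, no cycle

Cycle: no


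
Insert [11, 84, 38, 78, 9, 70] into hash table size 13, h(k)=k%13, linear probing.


Insert 11: h=11 -> slot 11
Insert 84: h=6 -> slot 6
Insert 38: h=12 -> slot 12
Insert 78: h=0 -> slot 0
Insert 9: h=9 -> slot 9
Insert 70: h=5 -> slot 5

Table: [78, None, None, None, None, 70, 84, None, None, 9, None, 11, 38]


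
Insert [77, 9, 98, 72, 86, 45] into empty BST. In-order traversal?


Insert 77: root
Insert 9: L from 77
Insert 98: R from 77
Insert 72: L from 77 -> R from 9
Insert 86: R from 77 -> L from 98
Insert 45: L from 77 -> R from 9 -> L from 72

In-order: [9, 45, 72, 77, 86, 98]


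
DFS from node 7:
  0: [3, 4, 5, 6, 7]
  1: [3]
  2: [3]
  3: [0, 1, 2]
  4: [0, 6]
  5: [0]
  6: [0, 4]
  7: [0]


Visit 7, push [0]
Visit 0, push [6, 5, 4, 3]
Visit 3, push [2, 1]
Visit 1, push []
Visit 2, push []
Visit 4, push [6]
Visit 6, push []
Visit 5, push []

DFS order: [7, 0, 3, 1, 2, 4, 6, 5]


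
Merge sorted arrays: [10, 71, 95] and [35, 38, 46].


Take 10 from A
Take 35 from B
Take 38 from B
Take 46 from B

Merged: [10, 35, 38, 46, 71, 95]


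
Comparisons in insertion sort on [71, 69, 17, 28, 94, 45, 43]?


Algorithm: insertion sort
Input: [71, 69, 17, 28, 94, 45, 43]
Sorted: [17, 28, 43, 45, 69, 71, 94]

16


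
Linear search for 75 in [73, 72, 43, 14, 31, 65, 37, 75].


i=0: 73!=75
i=1: 72!=75
i=2: 43!=75
i=3: 14!=75
i=4: 31!=75
i=5: 65!=75
i=6: 37!=75
i=7: 75==75 found!

Found at 7, 8 comps


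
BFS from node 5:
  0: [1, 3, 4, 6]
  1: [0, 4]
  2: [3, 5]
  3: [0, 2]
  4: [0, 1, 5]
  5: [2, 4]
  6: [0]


Visit 5, enqueue [2, 4]
Visit 2, enqueue [3]
Visit 4, enqueue [0, 1]
Visit 3, enqueue []
Visit 0, enqueue [6]
Visit 1, enqueue []
Visit 6, enqueue []

BFS order: [5, 2, 4, 3, 0, 1, 6]


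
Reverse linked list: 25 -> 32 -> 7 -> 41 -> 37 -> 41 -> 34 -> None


Step 1: curr=25, set curr.next=prev(None) | reversed so far: 25
Step 2: curr=32, set curr.next=prev(25) | reversed so far: 32 -> 25
Step 3: curr=7, set curr.next=prev(32) | reversed so far: 7 -> 32 -> 25
Step 4: curr=41, set curr.next=prev(7) | reversed so far: 41 -> 7 -> 32 -> 25
Step 5: curr=37, set curr.next=prev(41) | reversed so far: 37 -> 41 -> 7 -> 32 -> 25
Step 6: curr=41, set curr.next=prev(37) | reversed so far: 41 -> 37 -> 41 -> 7 -> 32 -> 25
Step 7: curr=34, set curr.next=prev(41) | reversed so far: 34 -> 41 -> 37 -> 41 -> 7 -> 32 -> 25

34 -> 41 -> 37 -> 41 -> 7 -> 32 -> 25 -> None
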